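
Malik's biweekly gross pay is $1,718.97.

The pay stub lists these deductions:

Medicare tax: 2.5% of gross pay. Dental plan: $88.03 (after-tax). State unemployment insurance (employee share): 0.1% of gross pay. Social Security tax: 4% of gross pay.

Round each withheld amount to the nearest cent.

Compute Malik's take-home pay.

$1,517.49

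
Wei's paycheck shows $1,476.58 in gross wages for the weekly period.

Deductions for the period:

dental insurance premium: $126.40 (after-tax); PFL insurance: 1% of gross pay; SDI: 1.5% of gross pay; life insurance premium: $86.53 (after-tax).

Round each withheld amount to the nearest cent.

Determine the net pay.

$1,226.73

SDI: $1,476.58 × 0.015 = $22.15
PFL insurance: $1,476.58 × 0.01 = $14.77
Life insurance premium: $86.53
Dental insurance premium: $126.40
Total deductions = $22.15 + $14.77 + $86.53 + $126.40 = $249.85
Net pay = $1,476.58 − $249.85 = $1,226.73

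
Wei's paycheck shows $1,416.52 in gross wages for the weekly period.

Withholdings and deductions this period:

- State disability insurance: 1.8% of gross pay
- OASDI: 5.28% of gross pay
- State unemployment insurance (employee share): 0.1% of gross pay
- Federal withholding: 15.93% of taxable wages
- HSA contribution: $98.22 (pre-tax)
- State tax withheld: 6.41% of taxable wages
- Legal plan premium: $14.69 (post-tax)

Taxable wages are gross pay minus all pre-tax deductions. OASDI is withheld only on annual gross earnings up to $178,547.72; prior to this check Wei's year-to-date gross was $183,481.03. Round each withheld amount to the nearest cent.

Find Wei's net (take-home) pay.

$982.18

HSA contribution: $98.22
Taxable wages = $1,416.52 − $98.22 = $1,318.30
Federal withholding: $1,318.30 × 0.1593 = $210.01
State tax withheld: $1,318.30 × 0.0641 = $84.50
State unemployment insurance (employee share): $1,416.52 × 0.001 = $1.42
State disability insurance: $1,416.52 × 0.018 = $25.50
OASDI: annual cap $178,547.72 already reached (YTD $183,481.03), so $0.00
Legal plan premium: $14.69
Total deductions = $98.22 + $210.01 + $84.50 + $1.42 + $25.50 + $0.00 + $14.69 = $434.34
Net pay = $1,416.52 − $434.34 = $982.18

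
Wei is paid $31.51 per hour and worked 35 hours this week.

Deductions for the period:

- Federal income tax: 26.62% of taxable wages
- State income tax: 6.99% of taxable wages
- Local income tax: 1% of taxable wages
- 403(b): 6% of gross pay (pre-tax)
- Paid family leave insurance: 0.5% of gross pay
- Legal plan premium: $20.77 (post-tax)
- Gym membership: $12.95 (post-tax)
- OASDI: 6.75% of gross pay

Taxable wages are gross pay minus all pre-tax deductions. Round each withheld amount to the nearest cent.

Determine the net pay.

Gross pay: 35 × $31.51 = $1102.85
403(b): $1102.85 × 0.06 = $66.17
Taxable wages = $1102.85 − $66.17 = $1036.68
Federal income tax: $1036.68 × 0.2662 = $275.96
Local income tax: $1036.68 × 0.01 = $10.37
State income tax: $1036.68 × 0.0699 = $72.46
Paid family leave insurance: $1102.85 × 0.005 = $5.51
OASDI: $1102.85 × 0.0675 = $74.44
Legal plan premium: $20.77
Gym membership: $12.95
Total deductions = $66.17 + $275.96 + $10.37 + $72.46 + $5.51 + $74.44 + $20.77 + $12.95 = $538.63
Net pay = $1102.85 − $538.63 = $564.22

$564.22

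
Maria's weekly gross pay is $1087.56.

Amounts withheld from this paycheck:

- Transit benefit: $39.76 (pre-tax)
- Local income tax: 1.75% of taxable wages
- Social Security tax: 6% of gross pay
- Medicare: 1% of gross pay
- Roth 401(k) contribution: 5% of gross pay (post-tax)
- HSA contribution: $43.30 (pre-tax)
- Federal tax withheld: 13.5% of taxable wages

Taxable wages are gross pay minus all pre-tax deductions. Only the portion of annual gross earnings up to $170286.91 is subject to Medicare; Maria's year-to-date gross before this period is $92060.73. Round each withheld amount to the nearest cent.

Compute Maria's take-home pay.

Transit benefit: $39.76
HSA contribution: $43.30
Pre-tax total = $39.76 + $43.30 = $83.06
Taxable wages = $1087.56 − $83.06 = $1004.50
Federal tax withheld: $1004.50 × 0.135 = $135.61
Local income tax: $1004.50 × 0.0175 = $17.58
Medicare: cap not yet reached, full $1087.56 is subject → $1087.56 × 0.01 = $10.88
Social Security tax: $1087.56 × 0.06 = $65.25
Roth 401(k) contribution: $1087.56 × 0.05 = $54.38
Total deductions = $39.76 + $43.30 + $135.61 + $17.58 + $10.88 + $65.25 + $54.38 = $366.76
Net pay = $1087.56 − $366.76 = $720.80

$720.80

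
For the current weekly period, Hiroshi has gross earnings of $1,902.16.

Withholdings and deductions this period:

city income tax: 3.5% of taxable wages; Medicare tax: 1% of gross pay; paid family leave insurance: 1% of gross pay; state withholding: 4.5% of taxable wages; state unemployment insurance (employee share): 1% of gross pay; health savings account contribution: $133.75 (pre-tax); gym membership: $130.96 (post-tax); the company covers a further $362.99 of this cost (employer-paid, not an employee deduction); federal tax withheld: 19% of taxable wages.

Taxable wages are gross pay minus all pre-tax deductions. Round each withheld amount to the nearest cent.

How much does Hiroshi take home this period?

$1,102.92

Health savings account contribution: $133.75
Taxable wages = $1,902.16 − $133.75 = $1,768.41
City income tax: $1,768.41 × 0.035 = $61.89
State withholding: $1,768.41 × 0.045 = $79.58
Federal tax withheld: $1,768.41 × 0.19 = $336.00
Paid family leave insurance: $1,902.16 × 0.01 = $19.02
Medicare tax: $1,902.16 × 0.01 = $19.02
State unemployment insurance (employee share): $1,902.16 × 0.01 = $19.02
Gym membership: $130.96
(Employer's $362.99 toward gym membership is not withheld from the employee.)
Total deductions = $133.75 + $61.89 + $79.58 + $336.00 + $19.02 + $19.02 + $19.02 + $130.96 = $799.24
Net pay = $1,902.16 − $799.24 = $1,102.92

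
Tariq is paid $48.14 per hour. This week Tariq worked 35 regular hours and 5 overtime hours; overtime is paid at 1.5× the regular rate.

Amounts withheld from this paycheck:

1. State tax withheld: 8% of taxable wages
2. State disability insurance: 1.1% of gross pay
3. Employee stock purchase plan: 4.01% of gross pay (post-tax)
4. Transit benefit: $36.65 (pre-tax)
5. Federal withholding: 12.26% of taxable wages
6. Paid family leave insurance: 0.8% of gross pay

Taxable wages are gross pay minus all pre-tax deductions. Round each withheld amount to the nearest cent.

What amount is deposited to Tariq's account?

$1,481.30

Regular pay: 35 × $48.14 = $1,684.90
Overtime pay: 5 × $48.14 × 1.5 = $361.05
Gross pay = $1,684.90 + $361.05 = $2,045.95
Transit benefit: $36.65
Taxable wages = $2,045.95 − $36.65 = $2,009.30
Federal withholding: $2,009.30 × 0.1226 = $246.34
State tax withheld: $2,009.30 × 0.08 = $160.74
Paid family leave insurance: $2,045.95 × 0.008 = $16.37
State disability insurance: $2,045.95 × 0.011 = $22.51
Employee stock purchase plan: $2,045.95 × 0.0401 = $82.04
Total deductions = $36.65 + $246.34 + $160.74 + $16.37 + $22.51 + $82.04 = $564.65
Net pay = $2,045.95 − $564.65 = $1,481.30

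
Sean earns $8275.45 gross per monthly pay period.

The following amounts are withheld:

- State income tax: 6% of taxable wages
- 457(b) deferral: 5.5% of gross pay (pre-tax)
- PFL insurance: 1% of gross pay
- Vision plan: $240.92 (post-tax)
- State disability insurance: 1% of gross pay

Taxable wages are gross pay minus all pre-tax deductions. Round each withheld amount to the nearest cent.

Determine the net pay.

457(b) deferral: $8275.45 × 0.055 = $455.15
Taxable wages = $8275.45 − $455.15 = $7820.30
State income tax: $7820.30 × 0.06 = $469.22
State disability insurance: $8275.45 × 0.01 = $82.75
PFL insurance: $8275.45 × 0.01 = $82.75
Vision plan: $240.92
Total deductions = $455.15 + $469.22 + $82.75 + $82.75 + $240.92 = $1330.79
Net pay = $8275.45 − $1330.79 = $6944.66

$6944.66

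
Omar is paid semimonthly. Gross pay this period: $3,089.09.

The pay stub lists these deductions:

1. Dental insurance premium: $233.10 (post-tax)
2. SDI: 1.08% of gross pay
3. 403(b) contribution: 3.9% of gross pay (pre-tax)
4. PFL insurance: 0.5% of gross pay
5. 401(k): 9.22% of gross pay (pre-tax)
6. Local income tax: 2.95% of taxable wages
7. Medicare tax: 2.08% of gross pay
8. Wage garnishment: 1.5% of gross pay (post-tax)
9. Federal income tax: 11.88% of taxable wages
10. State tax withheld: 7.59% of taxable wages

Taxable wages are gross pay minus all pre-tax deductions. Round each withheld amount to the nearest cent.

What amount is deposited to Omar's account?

403(b) contribution: $3,089.09 × 0.039 = $120.47
401(k): $3,089.09 × 0.0922 = $284.81
Pre-tax total = $120.47 + $284.81 = $405.28
Taxable wages = $3,089.09 − $405.28 = $2,683.81
Local income tax: $2,683.81 × 0.0295 = $79.17
State tax withheld: $2,683.81 × 0.0759 = $203.70
Federal income tax: $2,683.81 × 0.1188 = $318.84
SDI: $3,089.09 × 0.0108 = $33.36
Medicare tax: $3,089.09 × 0.0208 = $64.25
PFL insurance: $3,089.09 × 0.005 = $15.45
Wage garnishment: $3,089.09 × 0.015 = $46.34
Dental insurance premium: $233.10
Total deductions = $120.47 + $284.81 + $79.17 + $203.70 + $318.84 + $33.36 + $64.25 + $15.45 + $46.34 + $233.10 = $1,399.49
Net pay = $3,089.09 − $1,399.49 = $1,689.60

$1,689.60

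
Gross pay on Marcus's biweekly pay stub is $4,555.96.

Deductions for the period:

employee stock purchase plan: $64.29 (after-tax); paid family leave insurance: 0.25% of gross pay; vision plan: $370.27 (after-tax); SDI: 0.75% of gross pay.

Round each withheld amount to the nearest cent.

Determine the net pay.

SDI: $4,555.96 × 0.0075 = $34.17
Paid family leave insurance: $4,555.96 × 0.0025 = $11.39
Employee stock purchase plan: $64.29
Vision plan: $370.27
Total deductions = $34.17 + $11.39 + $64.29 + $370.27 = $480.12
Net pay = $4,555.96 − $480.12 = $4,075.84

$4,075.84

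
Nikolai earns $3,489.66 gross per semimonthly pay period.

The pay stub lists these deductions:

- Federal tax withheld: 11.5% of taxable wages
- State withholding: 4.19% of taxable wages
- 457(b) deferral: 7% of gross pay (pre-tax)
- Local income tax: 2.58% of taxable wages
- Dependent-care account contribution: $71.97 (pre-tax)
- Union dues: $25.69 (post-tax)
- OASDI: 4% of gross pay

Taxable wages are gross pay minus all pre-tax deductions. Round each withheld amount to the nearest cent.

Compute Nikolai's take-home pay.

457(b) deferral: $3,489.66 × 0.07 = $244.28
Dependent-care account contribution: $71.97
Pre-tax total = $244.28 + $71.97 = $316.25
Taxable wages = $3,489.66 − $316.25 = $3,173.41
State withholding: $3,173.41 × 0.0419 = $132.97
Local income tax: $3,173.41 × 0.0258 = $81.87
Federal tax withheld: $3,173.41 × 0.115 = $364.94
OASDI: $3,489.66 × 0.04 = $139.59
Union dues: $25.69
Total deductions = $244.28 + $71.97 + $132.97 + $81.87 + $364.94 + $139.59 + $25.69 = $1,061.31
Net pay = $3,489.66 − $1,061.31 = $2,428.35

$2,428.35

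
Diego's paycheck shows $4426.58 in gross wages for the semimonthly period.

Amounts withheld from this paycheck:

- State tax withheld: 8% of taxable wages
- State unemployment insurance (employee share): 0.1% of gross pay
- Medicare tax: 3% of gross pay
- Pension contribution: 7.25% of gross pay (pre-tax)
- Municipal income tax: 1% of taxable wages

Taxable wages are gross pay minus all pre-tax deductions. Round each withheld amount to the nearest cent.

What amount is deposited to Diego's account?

$3598.91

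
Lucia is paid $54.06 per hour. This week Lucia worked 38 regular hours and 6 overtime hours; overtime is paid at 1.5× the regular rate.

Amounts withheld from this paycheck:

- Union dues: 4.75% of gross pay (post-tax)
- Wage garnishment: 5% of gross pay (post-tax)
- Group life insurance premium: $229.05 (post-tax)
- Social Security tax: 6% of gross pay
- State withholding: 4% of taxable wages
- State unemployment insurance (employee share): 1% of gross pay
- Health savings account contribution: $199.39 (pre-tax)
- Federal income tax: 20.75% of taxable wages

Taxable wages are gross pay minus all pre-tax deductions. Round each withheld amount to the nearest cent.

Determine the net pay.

$1,107.28

Regular pay: 38 × $54.06 = $2,054.28
Overtime pay: 6 × $54.06 × 1.5 = $486.54
Gross pay = $2,054.28 + $486.54 = $2,540.82
Health savings account contribution: $199.39
Taxable wages = $2,540.82 − $199.39 = $2,341.43
State withholding: $2,341.43 × 0.04 = $93.66
Federal income tax: $2,341.43 × 0.2075 = $485.85
State unemployment insurance (employee share): $2,540.82 × 0.01 = $25.41
Social Security tax: $2,540.82 × 0.06 = $152.45
Wage garnishment: $2,540.82 × 0.05 = $127.04
Group life insurance premium: $229.05
Union dues: $2,540.82 × 0.0475 = $120.69
Total deductions = $199.39 + $93.66 + $485.85 + $25.41 + $152.45 + $127.04 + $229.05 + $120.69 = $1,433.54
Net pay = $2,540.82 − $1,433.54 = $1,107.28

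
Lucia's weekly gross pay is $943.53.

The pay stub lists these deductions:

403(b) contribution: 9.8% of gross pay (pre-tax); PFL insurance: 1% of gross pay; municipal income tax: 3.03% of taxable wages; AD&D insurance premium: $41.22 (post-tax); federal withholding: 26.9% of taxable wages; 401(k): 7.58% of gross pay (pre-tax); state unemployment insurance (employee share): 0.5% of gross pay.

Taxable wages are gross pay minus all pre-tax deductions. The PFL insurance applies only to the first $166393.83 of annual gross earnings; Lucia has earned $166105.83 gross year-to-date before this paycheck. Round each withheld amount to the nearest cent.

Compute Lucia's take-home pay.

$497.40

401(k): $943.53 × 0.0758 = $71.52
403(b) contribution: $943.53 × 0.098 = $92.47
Pre-tax total = $71.52 + $92.47 = $163.99
Taxable wages = $943.53 − $163.99 = $779.54
Federal withholding: $779.54 × 0.269 = $209.70
Municipal income tax: $779.54 × 0.0303 = $23.62
PFL insurance: only $166393.83 − $166105.83 = $288.00 of this check is subject → $288.00 × 0.01 = $2.88
State unemployment insurance (employee share): $943.53 × 0.005 = $4.72
AD&D insurance premium: $41.22
Total deductions = $71.52 + $92.47 + $209.70 + $23.62 + $2.88 + $4.72 + $41.22 = $446.13
Net pay = $943.53 − $446.13 = $497.40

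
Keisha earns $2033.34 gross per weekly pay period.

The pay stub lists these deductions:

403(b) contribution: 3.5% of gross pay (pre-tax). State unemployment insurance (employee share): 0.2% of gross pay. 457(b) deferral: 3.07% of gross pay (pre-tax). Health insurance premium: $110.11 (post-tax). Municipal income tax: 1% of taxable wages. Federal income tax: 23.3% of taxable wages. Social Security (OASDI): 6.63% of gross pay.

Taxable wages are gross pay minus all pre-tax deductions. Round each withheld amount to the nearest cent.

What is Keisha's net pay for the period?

$1189.12

457(b) deferral: $2033.34 × 0.0307 = $62.42
403(b) contribution: $2033.34 × 0.035 = $71.17
Pre-tax total = $62.42 + $71.17 = $133.59
Taxable wages = $2033.34 − $133.59 = $1899.75
Municipal income tax: $1899.75 × 0.01 = $19.00
Federal income tax: $1899.75 × 0.233 = $442.64
Social Security (OASDI): $2033.34 × 0.0663 = $134.81
State unemployment insurance (employee share): $2033.34 × 0.002 = $4.07
Health insurance premium: $110.11
Total deductions = $62.42 + $71.17 + $19.00 + $442.64 + $134.81 + $4.07 + $110.11 = $844.22
Net pay = $2033.34 − $844.22 = $1189.12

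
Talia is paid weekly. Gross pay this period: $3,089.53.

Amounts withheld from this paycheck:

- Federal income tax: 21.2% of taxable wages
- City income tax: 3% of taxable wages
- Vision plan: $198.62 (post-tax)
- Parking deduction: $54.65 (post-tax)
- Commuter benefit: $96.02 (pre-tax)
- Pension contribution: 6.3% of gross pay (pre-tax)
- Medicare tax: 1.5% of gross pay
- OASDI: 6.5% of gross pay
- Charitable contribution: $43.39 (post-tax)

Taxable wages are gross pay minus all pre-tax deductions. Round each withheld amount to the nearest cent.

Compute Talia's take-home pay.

Commuter benefit: $96.02
Pension contribution: $3,089.53 × 0.063 = $194.64
Pre-tax total = $96.02 + $194.64 = $290.66
Taxable wages = $3,089.53 − $290.66 = $2,798.87
City income tax: $2,798.87 × 0.03 = $83.97
Federal income tax: $2,798.87 × 0.212 = $593.36
OASDI: $3,089.53 × 0.065 = $200.82
Medicare tax: $3,089.53 × 0.015 = $46.34
Vision plan: $198.62
Charitable contribution: $43.39
Parking deduction: $54.65
Total deductions = $96.02 + $194.64 + $83.97 + $593.36 + $200.82 + $46.34 + $198.62 + $43.39 + $54.65 = $1,511.81
Net pay = $3,089.53 − $1,511.81 = $1,577.72

$1,577.72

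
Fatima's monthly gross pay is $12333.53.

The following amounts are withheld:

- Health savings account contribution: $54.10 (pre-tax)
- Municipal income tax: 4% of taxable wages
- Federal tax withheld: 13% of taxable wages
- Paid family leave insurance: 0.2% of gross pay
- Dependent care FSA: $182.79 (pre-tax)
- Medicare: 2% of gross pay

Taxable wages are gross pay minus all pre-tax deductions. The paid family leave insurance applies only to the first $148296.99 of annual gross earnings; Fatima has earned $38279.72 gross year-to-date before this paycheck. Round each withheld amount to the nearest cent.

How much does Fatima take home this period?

$9768.87

Dependent care FSA: $182.79
Health savings account contribution: $54.10
Pre-tax total = $182.79 + $54.10 = $236.89
Taxable wages = $12333.53 − $236.89 = $12096.64
Federal tax withheld: $12096.64 × 0.13 = $1572.56
Municipal income tax: $12096.64 × 0.04 = $483.87
Paid family leave insurance: cap not yet reached, full $12333.53 is subject → $12333.53 × 0.002 = $24.67
Medicare: $12333.53 × 0.02 = $246.67
Total deductions = $182.79 + $54.10 + $1572.56 + $483.87 + $24.67 + $246.67 = $2564.66
Net pay = $12333.53 − $2564.66 = $9768.87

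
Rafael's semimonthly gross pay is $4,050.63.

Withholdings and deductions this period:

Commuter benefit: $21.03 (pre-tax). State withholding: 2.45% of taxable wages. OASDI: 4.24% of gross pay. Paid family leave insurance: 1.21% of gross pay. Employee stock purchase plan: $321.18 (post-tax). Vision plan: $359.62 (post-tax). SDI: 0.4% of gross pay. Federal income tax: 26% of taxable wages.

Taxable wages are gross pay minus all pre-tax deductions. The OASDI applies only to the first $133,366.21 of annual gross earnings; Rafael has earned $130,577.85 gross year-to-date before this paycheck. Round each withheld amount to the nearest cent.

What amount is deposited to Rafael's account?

$2,018.93

Commuter benefit: $21.03
Taxable wages = $4,050.63 − $21.03 = $4,029.60
Federal income tax: $4,029.60 × 0.26 = $1,047.70
State withholding: $4,029.60 × 0.0245 = $98.73
SDI: $4,050.63 × 0.004 = $16.20
Paid family leave insurance: $4,050.63 × 0.0121 = $49.01
OASDI: only $133,366.21 − $130,577.85 = $2,788.36 of this check is subject → $2,788.36 × 0.0424 = $118.23
Employee stock purchase plan: $321.18
Vision plan: $359.62
Total deductions = $21.03 + $1,047.70 + $98.73 + $16.20 + $49.01 + $118.23 + $321.18 + $359.62 = $2,031.70
Net pay = $4,050.63 − $2,031.70 = $2,018.93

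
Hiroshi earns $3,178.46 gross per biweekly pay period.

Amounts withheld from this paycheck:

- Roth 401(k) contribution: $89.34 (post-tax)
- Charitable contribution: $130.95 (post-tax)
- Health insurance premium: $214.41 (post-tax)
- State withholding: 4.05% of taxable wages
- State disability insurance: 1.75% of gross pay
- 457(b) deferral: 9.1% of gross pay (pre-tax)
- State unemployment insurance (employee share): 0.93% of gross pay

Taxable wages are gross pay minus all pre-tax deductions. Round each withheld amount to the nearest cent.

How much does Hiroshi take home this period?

$2,252.33

457(b) deferral: $3,178.46 × 0.091 = $289.24
Taxable wages = $3,178.46 − $289.24 = $2,889.22
State withholding: $2,889.22 × 0.0405 = $117.01
State unemployment insurance (employee share): $3,178.46 × 0.0093 = $29.56
State disability insurance: $3,178.46 × 0.0175 = $55.62
Roth 401(k) contribution: $89.34
Charitable contribution: $130.95
Health insurance premium: $214.41
Total deductions = $289.24 + $117.01 + $29.56 + $55.62 + $89.34 + $130.95 + $214.41 = $926.13
Net pay = $3,178.46 − $926.13 = $2,252.33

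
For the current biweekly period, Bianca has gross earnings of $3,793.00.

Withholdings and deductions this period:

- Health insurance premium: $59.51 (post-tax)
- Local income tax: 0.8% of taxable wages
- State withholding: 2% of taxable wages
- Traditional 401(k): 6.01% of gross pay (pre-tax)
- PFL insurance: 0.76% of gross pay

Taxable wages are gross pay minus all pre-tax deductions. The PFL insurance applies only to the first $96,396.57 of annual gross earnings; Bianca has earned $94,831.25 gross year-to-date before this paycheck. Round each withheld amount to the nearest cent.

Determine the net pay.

$3,393.81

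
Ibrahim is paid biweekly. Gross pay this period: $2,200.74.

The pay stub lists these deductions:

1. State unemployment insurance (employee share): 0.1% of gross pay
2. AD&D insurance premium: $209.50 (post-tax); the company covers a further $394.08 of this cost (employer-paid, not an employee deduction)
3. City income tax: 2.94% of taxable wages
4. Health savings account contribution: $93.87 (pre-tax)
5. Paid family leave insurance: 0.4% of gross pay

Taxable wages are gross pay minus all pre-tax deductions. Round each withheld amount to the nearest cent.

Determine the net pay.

$1,824.43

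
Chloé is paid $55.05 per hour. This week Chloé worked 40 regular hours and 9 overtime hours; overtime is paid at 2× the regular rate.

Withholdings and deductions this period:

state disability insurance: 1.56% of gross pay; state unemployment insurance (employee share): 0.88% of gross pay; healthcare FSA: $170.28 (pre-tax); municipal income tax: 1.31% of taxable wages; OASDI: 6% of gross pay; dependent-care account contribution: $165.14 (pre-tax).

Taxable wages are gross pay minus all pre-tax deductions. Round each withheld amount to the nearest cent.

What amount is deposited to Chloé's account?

$2,550.57

Regular pay: 40 × $55.05 = $2,202.00
Overtime pay: 9 × $55.05 × 2 = $990.90
Gross pay = $2,202.00 + $990.90 = $3,192.90
Dependent-care account contribution: $165.14
Healthcare FSA: $170.28
Pre-tax total = $165.14 + $170.28 = $335.42
Taxable wages = $3,192.90 − $335.42 = $2,857.48
Municipal income tax: $2,857.48 × 0.0131 = $37.43
OASDI: $3,192.90 × 0.06 = $191.57
State unemployment insurance (employee share): $3,192.90 × 0.0088 = $28.10
State disability insurance: $3,192.90 × 0.0156 = $49.81
Total deductions = $165.14 + $170.28 + $37.43 + $191.57 + $28.10 + $49.81 = $642.33
Net pay = $3,192.90 − $642.33 = $2,550.57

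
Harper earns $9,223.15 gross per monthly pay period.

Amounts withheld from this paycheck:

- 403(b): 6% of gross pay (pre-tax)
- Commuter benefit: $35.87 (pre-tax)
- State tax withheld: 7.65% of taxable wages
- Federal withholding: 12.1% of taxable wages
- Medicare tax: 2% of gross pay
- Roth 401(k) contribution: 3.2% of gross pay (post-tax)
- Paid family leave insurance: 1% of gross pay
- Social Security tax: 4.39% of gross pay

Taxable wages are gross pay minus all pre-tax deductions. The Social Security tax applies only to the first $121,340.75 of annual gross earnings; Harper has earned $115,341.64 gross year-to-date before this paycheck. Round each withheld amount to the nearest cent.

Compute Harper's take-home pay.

403(b): $9,223.15 × 0.06 = $553.39
Commuter benefit: $35.87
Pre-tax total = $553.39 + $35.87 = $589.26
Taxable wages = $9,223.15 − $589.26 = $8,633.89
Federal withholding: $8,633.89 × 0.121 = $1,044.70
State tax withheld: $8,633.89 × 0.0765 = $660.49
Medicare tax: $9,223.15 × 0.02 = $184.46
Social Security tax: only $121,340.75 − $115,341.64 = $5,999.11 of this check is subject → $5,999.11 × 0.0439 = $263.36
Paid family leave insurance: $9,223.15 × 0.01 = $92.23
Roth 401(k) contribution: $9,223.15 × 0.032 = $295.14
Total deductions = $553.39 + $35.87 + $1,044.70 + $660.49 + $184.46 + $263.36 + $92.23 + $295.14 = $3,129.64
Net pay = $9,223.15 − $3,129.64 = $6,093.51

$6,093.51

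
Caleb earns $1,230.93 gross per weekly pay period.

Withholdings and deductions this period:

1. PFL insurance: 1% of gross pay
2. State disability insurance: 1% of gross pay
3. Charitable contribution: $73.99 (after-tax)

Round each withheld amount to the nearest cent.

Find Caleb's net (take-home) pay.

$1,132.32

State disability insurance: $1,230.93 × 0.01 = $12.31
PFL insurance: $1,230.93 × 0.01 = $12.31
Charitable contribution: $73.99
Total deductions = $12.31 + $12.31 + $73.99 = $98.61
Net pay = $1,230.93 − $98.61 = $1,132.32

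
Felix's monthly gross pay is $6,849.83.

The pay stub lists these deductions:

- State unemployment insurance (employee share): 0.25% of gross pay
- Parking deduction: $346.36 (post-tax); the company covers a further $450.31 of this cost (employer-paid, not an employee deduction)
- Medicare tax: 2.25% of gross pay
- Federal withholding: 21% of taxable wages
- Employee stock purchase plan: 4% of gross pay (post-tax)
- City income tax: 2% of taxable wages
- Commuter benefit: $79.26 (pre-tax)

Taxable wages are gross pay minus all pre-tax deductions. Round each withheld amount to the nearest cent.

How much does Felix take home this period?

Commuter benefit: $79.26
Taxable wages = $6,849.83 − $79.26 = $6,770.57
City income tax: $6,770.57 × 0.02 = $135.41
Federal withholding: $6,770.57 × 0.21 = $1,421.82
Medicare tax: $6,849.83 × 0.0225 = $154.12
State unemployment insurance (employee share): $6,849.83 × 0.0025 = $17.12
Employee stock purchase plan: $6,849.83 × 0.04 = $273.99
Parking deduction: $346.36
(Employer's $450.31 toward parking deduction is not withheld from the employee.)
Total deductions = $79.26 + $135.41 + $1,421.82 + $154.12 + $17.12 + $273.99 + $346.36 = $2,428.08
Net pay = $6,849.83 − $2,428.08 = $4,421.75

$4,421.75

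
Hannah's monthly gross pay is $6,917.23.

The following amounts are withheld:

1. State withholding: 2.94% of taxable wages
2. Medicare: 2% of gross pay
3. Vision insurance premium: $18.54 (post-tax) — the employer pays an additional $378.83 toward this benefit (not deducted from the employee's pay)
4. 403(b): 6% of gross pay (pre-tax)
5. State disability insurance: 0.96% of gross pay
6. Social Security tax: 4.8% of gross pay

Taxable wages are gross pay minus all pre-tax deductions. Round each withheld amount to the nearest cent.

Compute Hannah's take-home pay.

$5,755.72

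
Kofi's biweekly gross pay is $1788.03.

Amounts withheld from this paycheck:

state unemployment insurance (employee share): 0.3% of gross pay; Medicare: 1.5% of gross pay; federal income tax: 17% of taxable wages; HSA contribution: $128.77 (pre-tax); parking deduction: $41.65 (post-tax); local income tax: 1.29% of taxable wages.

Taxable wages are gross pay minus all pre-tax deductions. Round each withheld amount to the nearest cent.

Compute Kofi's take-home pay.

HSA contribution: $128.77
Taxable wages = $1788.03 − $128.77 = $1659.26
Local income tax: $1659.26 × 0.0129 = $21.40
Federal income tax: $1659.26 × 0.17 = $282.07
Medicare: $1788.03 × 0.015 = $26.82
State unemployment insurance (employee share): $1788.03 × 0.003 = $5.36
Parking deduction: $41.65
Total deductions = $128.77 + $21.40 + $282.07 + $26.82 + $5.36 + $41.65 = $506.07
Net pay = $1788.03 − $506.07 = $1281.96

$1281.96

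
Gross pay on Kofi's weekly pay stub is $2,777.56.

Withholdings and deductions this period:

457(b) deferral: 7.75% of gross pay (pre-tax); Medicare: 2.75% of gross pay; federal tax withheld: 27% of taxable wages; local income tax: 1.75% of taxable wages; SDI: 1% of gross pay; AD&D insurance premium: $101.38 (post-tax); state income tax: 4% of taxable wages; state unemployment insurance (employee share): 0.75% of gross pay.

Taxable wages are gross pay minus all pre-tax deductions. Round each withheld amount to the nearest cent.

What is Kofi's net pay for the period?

$1,496.78

457(b) deferral: $2,777.56 × 0.0775 = $215.26
Taxable wages = $2,777.56 − $215.26 = $2,562.30
Federal tax withheld: $2,562.30 × 0.27 = $691.82
State income tax: $2,562.30 × 0.04 = $102.49
Local income tax: $2,562.30 × 0.0175 = $44.84
Medicare: $2,777.56 × 0.0275 = $76.38
State unemployment insurance (employee share): $2,777.56 × 0.0075 = $20.83
SDI: $2,777.56 × 0.01 = $27.78
AD&D insurance premium: $101.38
Total deductions = $215.26 + $691.82 + $102.49 + $44.84 + $76.38 + $20.83 + $27.78 + $101.38 = $1,280.78
Net pay = $2,777.56 − $1,280.78 = $1,496.78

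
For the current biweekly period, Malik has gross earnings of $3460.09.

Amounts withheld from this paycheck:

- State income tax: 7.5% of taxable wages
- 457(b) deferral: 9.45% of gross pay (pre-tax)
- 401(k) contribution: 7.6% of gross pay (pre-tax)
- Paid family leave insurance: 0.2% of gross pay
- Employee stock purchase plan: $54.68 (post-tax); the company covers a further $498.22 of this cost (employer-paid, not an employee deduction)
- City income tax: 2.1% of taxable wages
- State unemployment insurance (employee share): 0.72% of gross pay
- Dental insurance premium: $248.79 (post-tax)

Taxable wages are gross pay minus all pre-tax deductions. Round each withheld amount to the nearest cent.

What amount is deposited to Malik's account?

$2259.31

457(b) deferral: $3460.09 × 0.0945 = $326.98
401(k) contribution: $3460.09 × 0.076 = $262.97
Pre-tax total = $326.98 + $262.97 = $589.95
Taxable wages = $3460.09 − $589.95 = $2870.14
State income tax: $2870.14 × 0.075 = $215.26
City income tax: $2870.14 × 0.021 = $60.27
State unemployment insurance (employee share): $3460.09 × 0.0072 = $24.91
Paid family leave insurance: $3460.09 × 0.002 = $6.92
Employee stock purchase plan: $54.68
Dental insurance premium: $248.79
(Employer's $498.22 toward employee stock purchase plan is not withheld from the employee.)
Total deductions = $326.98 + $262.97 + $215.26 + $60.27 + $24.91 + $6.92 + $54.68 + $248.79 = $1200.78
Net pay = $3460.09 − $1200.78 = $2259.31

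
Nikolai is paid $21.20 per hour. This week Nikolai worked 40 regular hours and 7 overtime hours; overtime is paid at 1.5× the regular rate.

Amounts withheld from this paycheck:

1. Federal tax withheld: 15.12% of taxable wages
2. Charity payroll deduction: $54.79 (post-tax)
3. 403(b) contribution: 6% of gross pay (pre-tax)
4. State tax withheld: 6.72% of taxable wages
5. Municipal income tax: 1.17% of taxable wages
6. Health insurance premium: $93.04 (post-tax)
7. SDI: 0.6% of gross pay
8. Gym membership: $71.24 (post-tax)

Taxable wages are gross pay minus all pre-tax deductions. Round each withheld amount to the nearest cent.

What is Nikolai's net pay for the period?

$549.31

Regular pay: 40 × $21.20 = $848.00
Overtime pay: 7 × $21.20 × 1.5 = $222.60
Gross pay = $848.00 + $222.60 = $1,070.60
403(b) contribution: $1,070.60 × 0.06 = $64.24
Taxable wages = $1,070.60 − $64.24 = $1,006.36
Municipal income tax: $1,006.36 × 0.0117 = $11.77
Federal tax withheld: $1,006.36 × 0.1512 = $152.16
State tax withheld: $1,006.36 × 0.0672 = $67.63
SDI: $1,070.60 × 0.006 = $6.42
Gym membership: $71.24
Health insurance premium: $93.04
Charity payroll deduction: $54.79
Total deductions = $64.24 + $11.77 + $152.16 + $67.63 + $6.42 + $71.24 + $93.04 + $54.79 = $521.29
Net pay = $1,070.60 − $521.29 = $549.31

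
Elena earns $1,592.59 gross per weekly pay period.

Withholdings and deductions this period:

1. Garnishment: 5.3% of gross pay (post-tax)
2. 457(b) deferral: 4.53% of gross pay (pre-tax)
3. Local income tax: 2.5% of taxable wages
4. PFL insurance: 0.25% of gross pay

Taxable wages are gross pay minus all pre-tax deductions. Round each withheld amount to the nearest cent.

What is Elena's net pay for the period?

$1,394.05

457(b) deferral: $1,592.59 × 0.0453 = $72.14
Taxable wages = $1,592.59 − $72.14 = $1,520.45
Local income tax: $1,520.45 × 0.025 = $38.01
PFL insurance: $1,592.59 × 0.0025 = $3.98
Garnishment: $1,592.59 × 0.053 = $84.41
Total deductions = $72.14 + $38.01 + $3.98 + $84.41 = $198.54
Net pay = $1,592.59 − $198.54 = $1,394.05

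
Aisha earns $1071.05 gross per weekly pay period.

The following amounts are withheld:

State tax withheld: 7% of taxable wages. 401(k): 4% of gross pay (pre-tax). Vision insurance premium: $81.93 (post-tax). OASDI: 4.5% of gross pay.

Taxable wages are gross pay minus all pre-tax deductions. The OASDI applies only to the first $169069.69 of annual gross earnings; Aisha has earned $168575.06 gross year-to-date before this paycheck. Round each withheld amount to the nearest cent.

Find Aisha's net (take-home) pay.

$852.05

401(k): $1071.05 × 0.04 = $42.84
Taxable wages = $1071.05 − $42.84 = $1028.21
State tax withheld: $1028.21 × 0.07 = $71.97
OASDI: only $169069.69 − $168575.06 = $494.63 of this check is subject → $494.63 × 0.045 = $22.26
Vision insurance premium: $81.93
Total deductions = $42.84 + $71.97 + $22.26 + $81.93 = $219.00
Net pay = $1071.05 − $219.00 = $852.05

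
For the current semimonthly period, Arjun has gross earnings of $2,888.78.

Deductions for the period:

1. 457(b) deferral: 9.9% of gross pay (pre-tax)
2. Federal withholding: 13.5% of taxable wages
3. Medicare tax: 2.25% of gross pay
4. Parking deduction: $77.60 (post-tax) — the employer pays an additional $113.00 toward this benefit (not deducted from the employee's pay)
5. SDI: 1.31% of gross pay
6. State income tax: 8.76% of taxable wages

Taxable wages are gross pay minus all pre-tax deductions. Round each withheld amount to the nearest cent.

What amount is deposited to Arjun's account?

$1,842.97

457(b) deferral: $2,888.78 × 0.099 = $285.99
Taxable wages = $2,888.78 − $285.99 = $2,602.79
State income tax: $2,602.79 × 0.0876 = $228.00
Federal withholding: $2,602.79 × 0.135 = $351.38
Medicare tax: $2,888.78 × 0.0225 = $65.00
SDI: $2,888.78 × 0.0131 = $37.84
Parking deduction: $77.60
(Employer's $113.00 toward parking deduction is not withheld from the employee.)
Total deductions = $285.99 + $228.00 + $351.38 + $65.00 + $37.84 + $77.60 = $1,045.81
Net pay = $2,888.78 − $1,045.81 = $1,842.97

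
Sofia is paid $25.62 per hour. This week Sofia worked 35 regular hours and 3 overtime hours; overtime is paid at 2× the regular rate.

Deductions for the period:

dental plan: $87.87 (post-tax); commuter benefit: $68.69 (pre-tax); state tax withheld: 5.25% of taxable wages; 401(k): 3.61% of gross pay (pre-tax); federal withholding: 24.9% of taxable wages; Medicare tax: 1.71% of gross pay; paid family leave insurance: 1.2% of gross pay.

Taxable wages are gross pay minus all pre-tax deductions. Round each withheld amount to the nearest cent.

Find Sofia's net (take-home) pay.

$540.81

Regular pay: 35 × $25.62 = $896.70
Overtime pay: 3 × $25.62 × 2 = $153.72
Gross pay = $896.70 + $153.72 = $1050.42
401(k): $1050.42 × 0.0361 = $37.92
Commuter benefit: $68.69
Pre-tax total = $37.92 + $68.69 = $106.61
Taxable wages = $1050.42 − $106.61 = $943.81
State tax withheld: $943.81 × 0.0525 = $49.55
Federal withholding: $943.81 × 0.249 = $235.01
Medicare tax: $1050.42 × 0.0171 = $17.96
Paid family leave insurance: $1050.42 × 0.012 = $12.61
Dental plan: $87.87
Total deductions = $37.92 + $68.69 + $49.55 + $235.01 + $17.96 + $12.61 + $87.87 = $509.61
Net pay = $1050.42 − $509.61 = $540.81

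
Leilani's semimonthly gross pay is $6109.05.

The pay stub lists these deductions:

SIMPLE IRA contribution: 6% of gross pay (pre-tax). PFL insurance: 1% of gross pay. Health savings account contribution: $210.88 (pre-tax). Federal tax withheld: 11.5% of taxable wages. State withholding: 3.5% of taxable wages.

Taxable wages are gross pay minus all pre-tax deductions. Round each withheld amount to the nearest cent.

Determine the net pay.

Health savings account contribution: $210.88
SIMPLE IRA contribution: $6109.05 × 0.06 = $366.54
Pre-tax total = $210.88 + $366.54 = $577.42
Taxable wages = $6109.05 − $577.42 = $5531.63
State withholding: $5531.63 × 0.035 = $193.61
Federal tax withheld: $5531.63 × 0.115 = $636.14
PFL insurance: $6109.05 × 0.01 = $61.09
Total deductions = $210.88 + $366.54 + $193.61 + $636.14 + $61.09 = $1468.26
Net pay = $6109.05 − $1468.26 = $4640.79

$4640.79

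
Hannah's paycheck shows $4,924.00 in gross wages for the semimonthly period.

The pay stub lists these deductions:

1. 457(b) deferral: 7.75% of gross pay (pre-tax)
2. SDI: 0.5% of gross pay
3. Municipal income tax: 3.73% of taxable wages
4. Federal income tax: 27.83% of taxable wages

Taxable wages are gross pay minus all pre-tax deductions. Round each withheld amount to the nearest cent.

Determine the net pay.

$3,084.19

457(b) deferral: $4,924.00 × 0.0775 = $381.61
Taxable wages = $4,924.00 − $381.61 = $4,542.39
Federal income tax: $4,542.39 × 0.2783 = $1,264.15
Municipal income tax: $4,542.39 × 0.0373 = $169.43
SDI: $4,924.00 × 0.005 = $24.62
Total deductions = $381.61 + $1,264.15 + $169.43 + $24.62 = $1,839.81
Net pay = $4,924.00 − $1,839.81 = $3,084.19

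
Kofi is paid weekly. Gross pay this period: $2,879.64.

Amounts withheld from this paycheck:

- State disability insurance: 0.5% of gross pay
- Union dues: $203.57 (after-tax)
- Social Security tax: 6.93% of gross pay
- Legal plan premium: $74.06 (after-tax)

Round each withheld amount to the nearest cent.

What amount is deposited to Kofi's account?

$2,388.05

State disability insurance: $2,879.64 × 0.005 = $14.40
Social Security tax: $2,879.64 × 0.0693 = $199.56
Legal plan premium: $74.06
Union dues: $203.57
Total deductions = $14.40 + $199.56 + $74.06 + $203.57 = $491.59
Net pay = $2,879.64 − $491.59 = $2,388.05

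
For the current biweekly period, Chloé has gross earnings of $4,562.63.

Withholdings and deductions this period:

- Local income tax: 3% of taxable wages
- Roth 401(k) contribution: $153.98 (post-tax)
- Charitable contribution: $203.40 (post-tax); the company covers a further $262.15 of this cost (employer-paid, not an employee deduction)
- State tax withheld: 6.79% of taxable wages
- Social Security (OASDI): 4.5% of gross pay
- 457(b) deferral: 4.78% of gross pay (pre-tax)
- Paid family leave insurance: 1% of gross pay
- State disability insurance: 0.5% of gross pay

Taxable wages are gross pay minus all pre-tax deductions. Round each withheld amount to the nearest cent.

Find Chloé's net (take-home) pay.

457(b) deferral: $4,562.63 × 0.0478 = $218.09
Taxable wages = $4,562.63 − $218.09 = $4,344.54
Local income tax: $4,344.54 × 0.03 = $130.34
State tax withheld: $4,344.54 × 0.0679 = $294.99
Paid family leave insurance: $4,562.63 × 0.01 = $45.63
Social Security (OASDI): $4,562.63 × 0.045 = $205.32
State disability insurance: $4,562.63 × 0.005 = $22.81
Charitable contribution: $203.40
Roth 401(k) contribution: $153.98
(Employer's $262.15 toward charitable contribution is not withheld from the employee.)
Total deductions = $218.09 + $130.34 + $294.99 + $45.63 + $205.32 + $22.81 + $203.40 + $153.98 = $1,274.56
Net pay = $4,562.63 − $1,274.56 = $3,288.07

$3,288.07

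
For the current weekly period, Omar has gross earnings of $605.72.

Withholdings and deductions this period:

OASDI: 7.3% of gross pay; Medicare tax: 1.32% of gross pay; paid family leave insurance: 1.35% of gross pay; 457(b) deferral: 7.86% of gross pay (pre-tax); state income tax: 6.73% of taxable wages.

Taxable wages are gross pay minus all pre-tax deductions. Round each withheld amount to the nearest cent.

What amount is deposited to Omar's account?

457(b) deferral: $605.72 × 0.0786 = $47.61
Taxable wages = $605.72 − $47.61 = $558.11
State income tax: $558.11 × 0.0673 = $37.56
Medicare tax: $605.72 × 0.0132 = $8.00
Paid family leave insurance: $605.72 × 0.0135 = $8.18
OASDI: $605.72 × 0.073 = $44.22
Total deductions = $47.61 + $37.56 + $8.00 + $8.18 + $44.22 = $145.57
Net pay = $605.72 − $145.57 = $460.15

$460.15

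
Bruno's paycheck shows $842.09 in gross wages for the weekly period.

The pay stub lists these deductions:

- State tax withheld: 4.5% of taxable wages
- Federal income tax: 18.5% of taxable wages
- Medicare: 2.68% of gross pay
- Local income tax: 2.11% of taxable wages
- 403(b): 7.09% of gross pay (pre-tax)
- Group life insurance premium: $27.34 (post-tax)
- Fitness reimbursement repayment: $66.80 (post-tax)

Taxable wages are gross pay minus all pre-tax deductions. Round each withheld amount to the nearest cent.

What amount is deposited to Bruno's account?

403(b): $842.09 × 0.0709 = $59.70
Taxable wages = $842.09 − $59.70 = $782.39
Federal income tax: $782.39 × 0.185 = $144.74
Local income tax: $782.39 × 0.0211 = $16.51
State tax withheld: $782.39 × 0.045 = $35.21
Medicare: $842.09 × 0.0268 = $22.57
Fitness reimbursement repayment: $66.80
Group life insurance premium: $27.34
Total deductions = $59.70 + $144.74 + $16.51 + $35.21 + $22.57 + $66.80 + $27.34 = $372.87
Net pay = $842.09 − $372.87 = $469.22

$469.22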